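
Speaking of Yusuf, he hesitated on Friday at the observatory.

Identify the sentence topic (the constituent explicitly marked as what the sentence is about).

Yusuf

The construction explicitly marks "Yusuf" as what the sentence is about — the topic.
The remainder of the clause is the comment (what is said about the topic).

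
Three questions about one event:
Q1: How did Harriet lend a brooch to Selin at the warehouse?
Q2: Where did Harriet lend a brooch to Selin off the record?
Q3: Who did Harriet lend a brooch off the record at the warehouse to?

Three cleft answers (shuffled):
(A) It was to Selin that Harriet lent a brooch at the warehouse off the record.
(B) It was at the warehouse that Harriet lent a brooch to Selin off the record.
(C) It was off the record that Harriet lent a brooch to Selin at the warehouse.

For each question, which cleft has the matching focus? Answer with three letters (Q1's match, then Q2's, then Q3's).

CBA

Q1 asks about the manner; cleft (C) focuses "off the record", which is the manner — so Q1 → C.
Q2 asks about the location; cleft (B) focuses "at the warehouse", which is the location — so Q2 → B.
Q3 asks about the recipient; cleft (A) focuses "to Selin", which is the recipient — so Q3 → A.
Mapping: Q1→C, Q2→B, Q3→A.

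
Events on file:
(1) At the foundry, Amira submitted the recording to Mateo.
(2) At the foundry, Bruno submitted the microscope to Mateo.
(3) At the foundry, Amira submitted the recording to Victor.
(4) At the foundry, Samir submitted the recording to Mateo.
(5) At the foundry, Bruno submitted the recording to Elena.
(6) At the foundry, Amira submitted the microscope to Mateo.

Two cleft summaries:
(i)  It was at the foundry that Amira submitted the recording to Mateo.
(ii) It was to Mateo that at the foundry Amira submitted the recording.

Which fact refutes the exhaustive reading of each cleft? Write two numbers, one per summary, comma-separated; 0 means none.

Summary (i) focuses "at the foundry" (the setting); background same agent, thing, recipient (Amira / the recording / Mateo). No fact matches that background with a different setting, so 0.
Summary (ii) focuses "Mateo" (the recipient); background same agent, thing, setting (Amira / the recording / at the foundry). Fact (3) matches that background with recipient = Victor — refutes (ii).

0, 3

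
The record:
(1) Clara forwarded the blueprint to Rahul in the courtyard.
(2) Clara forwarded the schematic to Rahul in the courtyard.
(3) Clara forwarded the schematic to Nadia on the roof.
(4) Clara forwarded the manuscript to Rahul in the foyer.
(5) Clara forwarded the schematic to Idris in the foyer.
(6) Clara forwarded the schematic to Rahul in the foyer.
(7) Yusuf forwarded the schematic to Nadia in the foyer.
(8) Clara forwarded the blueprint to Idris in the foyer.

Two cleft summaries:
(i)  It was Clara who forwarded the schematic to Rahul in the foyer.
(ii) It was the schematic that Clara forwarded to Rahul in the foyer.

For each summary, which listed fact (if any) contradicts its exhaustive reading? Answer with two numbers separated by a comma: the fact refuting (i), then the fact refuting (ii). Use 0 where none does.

0, 4

(i): focus "Clara". No fact shares the schematic as thing and Rahul as recipient and in the foyer as setting with a different agent. 0.
(ii): focus "the schematic". Looking for Clara as agent and Rahul as recipient and in the foyer as setting with some other thing — fact (4) has the manuscript there. Refuted.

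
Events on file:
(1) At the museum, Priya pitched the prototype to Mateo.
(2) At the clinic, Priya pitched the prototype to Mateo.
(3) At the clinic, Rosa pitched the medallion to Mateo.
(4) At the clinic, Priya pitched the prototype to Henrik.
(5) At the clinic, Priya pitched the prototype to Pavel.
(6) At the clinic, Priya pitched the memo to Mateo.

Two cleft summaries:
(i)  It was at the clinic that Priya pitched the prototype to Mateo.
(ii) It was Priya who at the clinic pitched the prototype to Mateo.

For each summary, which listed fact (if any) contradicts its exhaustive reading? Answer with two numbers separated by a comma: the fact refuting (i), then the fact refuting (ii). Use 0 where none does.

(i): focus "at the clinic". Looking for agent = Priya, thing = the prototype, recipient = Mateo with some other setting — fact (1) has at the museum there. Refuted.
(ii): focus "Priya". No fact shares thing = the prototype, recipient = Mateo, setting = at the clinic with a different agent. 0.

1, 0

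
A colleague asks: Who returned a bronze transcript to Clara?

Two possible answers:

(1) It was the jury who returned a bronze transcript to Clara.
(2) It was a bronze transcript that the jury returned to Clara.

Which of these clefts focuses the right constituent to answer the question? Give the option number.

1

The question word "who" targets the subject (agent).
Option (1) clefts "the jury" — that matches what the question asks about.
Option (2) clefts "a bronze transcript" — the direct object, not what was asked.
So the congruent reply is (1).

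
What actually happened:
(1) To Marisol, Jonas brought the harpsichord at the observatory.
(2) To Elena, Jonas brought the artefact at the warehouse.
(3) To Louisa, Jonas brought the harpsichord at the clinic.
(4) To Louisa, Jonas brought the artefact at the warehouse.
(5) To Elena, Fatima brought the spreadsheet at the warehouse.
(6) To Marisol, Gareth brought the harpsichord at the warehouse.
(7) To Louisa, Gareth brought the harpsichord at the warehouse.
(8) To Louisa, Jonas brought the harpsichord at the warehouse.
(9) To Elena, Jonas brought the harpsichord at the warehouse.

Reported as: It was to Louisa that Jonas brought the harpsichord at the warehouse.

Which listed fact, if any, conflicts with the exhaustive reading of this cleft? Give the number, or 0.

9

Focus of the cleft: "Louisa" (the recipient). Presupposed background: same agent, thing, setting (Jonas / the harpsichord / at the warehouse).
Exhaustivity: Louisa is the only recipient satisfying that background.
Fact (9) shares the background but with recipient = Elena; exhaustivity is violated.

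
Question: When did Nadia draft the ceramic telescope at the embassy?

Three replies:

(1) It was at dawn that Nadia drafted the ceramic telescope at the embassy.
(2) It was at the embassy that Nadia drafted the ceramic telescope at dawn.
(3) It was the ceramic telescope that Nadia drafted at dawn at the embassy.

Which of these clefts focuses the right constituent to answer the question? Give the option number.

1

The question word "when" targets the time.
Option (1) clefts "at dawn" — that matches what the question asks about.
Option (2) clefts "at the embassy" — the location, not what was asked.
Option (3) clefts "the ceramic telescope" — the direct object, not what was asked.
So the congruent reply is (1).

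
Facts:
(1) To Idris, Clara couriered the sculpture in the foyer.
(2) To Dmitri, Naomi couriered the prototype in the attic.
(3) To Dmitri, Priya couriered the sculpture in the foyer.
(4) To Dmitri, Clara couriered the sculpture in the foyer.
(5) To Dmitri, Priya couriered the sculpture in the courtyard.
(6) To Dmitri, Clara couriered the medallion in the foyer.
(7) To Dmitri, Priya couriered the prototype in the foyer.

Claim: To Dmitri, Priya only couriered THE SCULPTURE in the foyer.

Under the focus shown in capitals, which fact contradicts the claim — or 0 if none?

7

Focus (in capitals) is "the sculpture" — the thing. "Only" excludes alternative things while holding fixed same agent, recipient, setting (Priya / Dmitri / in the foyer).
Fact (7) matches on same agent, recipient, setting (Priya / Dmitri / in the foyer), but has thing = the prototype instead. That refutes the claim.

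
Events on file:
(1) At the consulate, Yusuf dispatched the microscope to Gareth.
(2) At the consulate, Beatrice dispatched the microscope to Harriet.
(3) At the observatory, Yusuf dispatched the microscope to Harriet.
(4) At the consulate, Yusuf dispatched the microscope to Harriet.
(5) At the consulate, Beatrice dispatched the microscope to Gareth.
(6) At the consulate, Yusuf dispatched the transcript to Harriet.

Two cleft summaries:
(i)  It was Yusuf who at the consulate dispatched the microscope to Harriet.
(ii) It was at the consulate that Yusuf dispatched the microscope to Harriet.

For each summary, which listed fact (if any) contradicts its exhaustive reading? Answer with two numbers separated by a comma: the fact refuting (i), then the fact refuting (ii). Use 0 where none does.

Summary (i) focuses "Yusuf" (the agent); background the microscope as thing and Harriet as recipient and at the consulate as setting. Fact (2) matches that background with agent = Beatrice — refutes (i).
Summary (ii) focuses "at the consulate" (the setting); background Yusuf as agent and the microscope as thing and Harriet as recipient. Fact (3) matches that background with setting = at the observatory — refutes (ii).

2, 3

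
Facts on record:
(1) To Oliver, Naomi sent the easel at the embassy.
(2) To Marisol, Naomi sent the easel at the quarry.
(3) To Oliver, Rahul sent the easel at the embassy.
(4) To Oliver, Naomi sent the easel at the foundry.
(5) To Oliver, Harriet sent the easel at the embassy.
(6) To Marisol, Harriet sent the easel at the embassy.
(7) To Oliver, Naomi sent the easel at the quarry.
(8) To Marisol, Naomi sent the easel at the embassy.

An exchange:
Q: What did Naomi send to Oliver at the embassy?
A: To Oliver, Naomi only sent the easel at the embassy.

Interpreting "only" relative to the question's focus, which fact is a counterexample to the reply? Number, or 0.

The question "What did ...?" targets the thing, so in the reply the focus falls on "the easel".
So "only" ranges over things; the rest (Naomi as agent and Oliver as recipient and at the embassy as setting) is presupposed.
No listed fact shares that background with another thing. Nothing contradicts the reply.
(Fact (8) would refute a reading with focus on the recipient — but that is not what the question asks.)

0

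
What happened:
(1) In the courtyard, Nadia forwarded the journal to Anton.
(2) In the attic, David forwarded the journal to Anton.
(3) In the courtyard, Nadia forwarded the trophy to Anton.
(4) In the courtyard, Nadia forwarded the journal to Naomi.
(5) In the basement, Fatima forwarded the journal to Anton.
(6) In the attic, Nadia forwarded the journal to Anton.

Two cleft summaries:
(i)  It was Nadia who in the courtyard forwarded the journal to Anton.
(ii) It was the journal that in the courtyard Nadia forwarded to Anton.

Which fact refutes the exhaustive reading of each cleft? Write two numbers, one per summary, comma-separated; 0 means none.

Summary (i) focuses "Nadia" (the agent); background thing = the journal, recipient = Anton, setting = in the courtyard. No fact matches that background with a different agent, so 0.
Summary (ii) focuses "the journal" (the thing); background agent = Nadia, recipient = Anton, setting = in the courtyard. Fact (3) matches that background with thing = the trophy — refutes (ii).

0, 3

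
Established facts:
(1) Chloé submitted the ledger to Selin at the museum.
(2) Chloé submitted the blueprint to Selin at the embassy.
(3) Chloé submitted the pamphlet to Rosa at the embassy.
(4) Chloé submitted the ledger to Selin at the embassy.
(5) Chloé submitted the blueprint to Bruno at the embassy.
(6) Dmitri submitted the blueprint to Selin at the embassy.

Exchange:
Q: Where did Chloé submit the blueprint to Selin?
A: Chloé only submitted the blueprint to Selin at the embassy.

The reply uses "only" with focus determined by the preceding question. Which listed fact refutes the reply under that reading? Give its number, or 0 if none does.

0

The question "Where did ...?" targets the setting, so in the reply the focus falls on "at the embassy".
"Only" then excludes alternative settings while the background — same agent, thing, recipient (Chloé / the blueprint / Selin) — is held fixed.
No listed fact shares that background with another setting. Nothing contradicts the reply.
(Fact (4) would refute a reading with focus on the thing — but that is not what the question asks.)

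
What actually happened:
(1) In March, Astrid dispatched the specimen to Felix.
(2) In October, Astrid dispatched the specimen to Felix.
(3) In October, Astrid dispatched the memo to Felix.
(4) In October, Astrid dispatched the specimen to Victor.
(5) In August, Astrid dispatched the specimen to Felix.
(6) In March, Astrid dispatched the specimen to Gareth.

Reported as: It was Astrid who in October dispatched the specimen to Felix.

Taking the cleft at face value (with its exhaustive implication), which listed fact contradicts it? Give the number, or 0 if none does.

The cleft puts "Astrid" in focus and presupposes the open proposition with same thing, recipient, setting (the specimen / Felix / in October).
The exhaustive reading says no other agent fits that background.
Every other fact differs from the presupposition on some backgrounded slot, so none challenges the exhaustivity.

0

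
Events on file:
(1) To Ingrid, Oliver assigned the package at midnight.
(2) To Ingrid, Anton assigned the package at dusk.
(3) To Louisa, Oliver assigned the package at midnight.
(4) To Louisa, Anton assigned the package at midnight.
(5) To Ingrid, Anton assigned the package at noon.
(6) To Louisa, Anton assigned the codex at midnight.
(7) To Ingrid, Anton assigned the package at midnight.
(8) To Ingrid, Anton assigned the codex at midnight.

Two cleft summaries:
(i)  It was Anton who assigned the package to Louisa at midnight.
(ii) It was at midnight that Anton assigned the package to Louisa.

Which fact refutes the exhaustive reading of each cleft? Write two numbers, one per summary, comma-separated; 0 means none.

3, 0

Summary (i) focuses "Anton" (the agent); background same thing, recipient, setting (the package / Louisa / at midnight). Fact (3) matches that background with agent = Oliver — refutes (i).
Summary (ii) focuses "at midnight" (the setting); background same agent, thing, recipient (Anton / the package / Louisa). No fact matches that background with a different setting, so 0.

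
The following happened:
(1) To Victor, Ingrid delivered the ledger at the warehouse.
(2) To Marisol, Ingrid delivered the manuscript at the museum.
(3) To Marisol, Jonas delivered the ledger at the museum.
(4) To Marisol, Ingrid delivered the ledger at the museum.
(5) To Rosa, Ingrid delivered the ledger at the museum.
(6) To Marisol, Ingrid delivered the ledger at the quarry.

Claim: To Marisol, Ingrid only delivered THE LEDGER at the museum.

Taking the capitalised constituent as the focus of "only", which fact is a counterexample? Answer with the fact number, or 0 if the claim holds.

2

Focus (in capitals) is "the ledger" — the thing. "Only" excludes alternative things while holding fixed Ingrid as agent and Marisol as recipient and at the museum as setting.
Fact (2) matches on Ingrid as agent and Marisol as recipient and at the museum as setting, but has thing = the manuscript instead. That refutes the claim.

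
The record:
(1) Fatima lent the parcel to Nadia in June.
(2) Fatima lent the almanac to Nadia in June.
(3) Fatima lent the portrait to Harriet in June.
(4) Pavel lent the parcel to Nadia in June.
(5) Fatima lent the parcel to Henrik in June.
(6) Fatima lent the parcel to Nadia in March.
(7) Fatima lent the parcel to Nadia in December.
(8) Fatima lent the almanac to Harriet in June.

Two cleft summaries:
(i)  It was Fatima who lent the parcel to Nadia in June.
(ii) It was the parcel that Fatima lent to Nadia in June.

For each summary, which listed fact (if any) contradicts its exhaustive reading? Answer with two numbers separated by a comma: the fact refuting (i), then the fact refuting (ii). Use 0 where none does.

(i): focus "Fatima". Looking for the parcel as thing and Nadia as recipient and in June as setting with some other agent — fact (4) has Pavel there. Refuted.
(ii): focus "the parcel". Looking for Fatima as agent and Nadia as recipient and in June as setting with some other thing — fact (2) has the almanac there. Refuted.

4, 2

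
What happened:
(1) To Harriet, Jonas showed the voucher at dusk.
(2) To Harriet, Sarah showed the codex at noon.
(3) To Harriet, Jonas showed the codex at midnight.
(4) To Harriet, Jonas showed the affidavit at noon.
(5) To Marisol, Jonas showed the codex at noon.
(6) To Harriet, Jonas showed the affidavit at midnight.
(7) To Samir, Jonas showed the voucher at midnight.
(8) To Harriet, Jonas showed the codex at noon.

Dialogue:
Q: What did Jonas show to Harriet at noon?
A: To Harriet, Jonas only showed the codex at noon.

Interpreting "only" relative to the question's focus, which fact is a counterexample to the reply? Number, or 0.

4

The question "What did ...?" targets the thing, so in the reply the focus falls on "the codex".
"Only" then excludes alternative things while the background — agent = Jonas, recipient = Harriet, setting = at noon — is held fixed.
Fact (4) keeps agent = Jonas, recipient = Harriet, setting = at noon but has thing = the affidavit; that refutes the reply.
(Fact (3) would refute a reading with focus on the setting — but that is not what the question asks.)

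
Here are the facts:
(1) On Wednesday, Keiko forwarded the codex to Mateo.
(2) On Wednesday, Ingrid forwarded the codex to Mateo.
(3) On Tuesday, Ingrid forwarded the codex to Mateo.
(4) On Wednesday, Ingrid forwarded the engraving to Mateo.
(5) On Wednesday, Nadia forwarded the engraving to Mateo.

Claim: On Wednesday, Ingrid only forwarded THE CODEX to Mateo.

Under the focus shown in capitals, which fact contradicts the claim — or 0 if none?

4

Focus (in capitals) is "the codex" — the thing. "Only" excludes alternative things while holding fixed agent = Ingrid, recipient = Mateo, setting = on Wednesday.
Fact (4) matches on agent = Ingrid, recipient = Mateo, setting = on Wednesday, but has thing = the engraving instead. That refutes the claim.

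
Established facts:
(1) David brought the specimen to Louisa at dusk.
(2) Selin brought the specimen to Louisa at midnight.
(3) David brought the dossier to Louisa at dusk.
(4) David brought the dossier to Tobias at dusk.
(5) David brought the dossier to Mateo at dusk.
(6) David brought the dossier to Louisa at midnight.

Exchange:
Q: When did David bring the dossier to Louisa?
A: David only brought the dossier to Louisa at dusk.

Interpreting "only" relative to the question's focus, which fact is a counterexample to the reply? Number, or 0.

6

Answering "When did ...?" puts focus on the setting — here, "at dusk".
"Only" then excludes alternative settings while the background — agent = David, thing = the dossier, recipient = Louisa — is held fixed.
Fact (6) shares the background with a different setting (at midnight) — counterexample.
(Fact (1) would refute a reading with focus on the thing — but that is not what the question asks.)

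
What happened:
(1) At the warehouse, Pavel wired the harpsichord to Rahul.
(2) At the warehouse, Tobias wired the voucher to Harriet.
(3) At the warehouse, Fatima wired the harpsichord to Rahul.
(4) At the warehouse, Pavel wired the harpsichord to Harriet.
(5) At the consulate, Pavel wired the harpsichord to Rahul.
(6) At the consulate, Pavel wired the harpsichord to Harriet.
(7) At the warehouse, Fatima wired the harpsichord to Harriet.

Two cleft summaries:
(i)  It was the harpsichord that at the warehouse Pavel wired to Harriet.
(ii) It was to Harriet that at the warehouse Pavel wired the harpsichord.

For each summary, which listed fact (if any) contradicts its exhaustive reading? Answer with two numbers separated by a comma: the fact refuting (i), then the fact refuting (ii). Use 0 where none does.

(i): focus "the harpsichord". No fact shares agent = Pavel, recipient = Harriet, setting = at the warehouse with a different thing. 0.
(ii): focus "Harriet". Looking for agent = Pavel, thing = the harpsichord, setting = at the warehouse with some other recipient — fact (1) has Rahul there. Refuted.

0, 1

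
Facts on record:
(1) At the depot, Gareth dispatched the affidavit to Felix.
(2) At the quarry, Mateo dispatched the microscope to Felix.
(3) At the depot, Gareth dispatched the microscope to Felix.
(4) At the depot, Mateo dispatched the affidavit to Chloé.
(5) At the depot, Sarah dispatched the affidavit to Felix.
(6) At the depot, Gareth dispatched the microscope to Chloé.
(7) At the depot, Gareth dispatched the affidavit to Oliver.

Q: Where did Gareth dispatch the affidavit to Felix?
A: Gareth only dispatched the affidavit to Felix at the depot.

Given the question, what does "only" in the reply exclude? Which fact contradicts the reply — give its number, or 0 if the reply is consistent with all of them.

The question "Where did ...?" targets the setting, so in the reply the focus falls on "at the depot".
"Only" then excludes alternative settings while the background — agent = Gareth, thing = the affidavit, recipient = Felix — is held fixed.
No listed fact shares that background with another setting. Nothing contradicts the reply.
(Fact (7) would refute a reading with focus on the recipient — but that is not what the question asks.)

0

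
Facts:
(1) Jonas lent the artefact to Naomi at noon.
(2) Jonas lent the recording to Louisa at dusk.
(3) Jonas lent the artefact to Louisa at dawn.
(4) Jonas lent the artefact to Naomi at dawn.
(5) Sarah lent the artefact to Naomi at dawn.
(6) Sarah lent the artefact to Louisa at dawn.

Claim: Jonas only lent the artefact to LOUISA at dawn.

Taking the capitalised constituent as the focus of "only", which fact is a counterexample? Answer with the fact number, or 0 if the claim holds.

Focus (in capitals) is "Louisa" — the recipient. "Only" excludes alternative recipients while holding fixed same agent, thing, setting (Jonas / the artefact / at dawn).
Fact (4) matches on same agent, thing, setting (Jonas / the artefact / at dawn), but has recipient = Naomi instead. That refutes the claim.

4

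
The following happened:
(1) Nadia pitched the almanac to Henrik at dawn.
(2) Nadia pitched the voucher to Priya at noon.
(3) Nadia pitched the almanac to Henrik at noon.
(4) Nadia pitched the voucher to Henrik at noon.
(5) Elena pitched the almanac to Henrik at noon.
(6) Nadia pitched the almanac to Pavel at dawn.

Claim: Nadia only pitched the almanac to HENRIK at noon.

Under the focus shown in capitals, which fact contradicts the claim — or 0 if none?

Focus (in capitals) is "Henrik" — the recipient. "Only" excludes alternative recipients while holding fixed Nadia as agent and the almanac as thing and at noon as setting.
Every other fact changes something in the background, not just the recipient. Nothing refutes the claim.

0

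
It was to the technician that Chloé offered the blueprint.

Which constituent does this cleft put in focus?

In an it-cleft "It was X that/who ...", the clefted constituent X is the focus; the that/who-clause expresses the presupposed open proposition.
Here the focus is "to the technician". The backgrounded (presupposed) material includes "Chloé" and "the blueprint".

to the technician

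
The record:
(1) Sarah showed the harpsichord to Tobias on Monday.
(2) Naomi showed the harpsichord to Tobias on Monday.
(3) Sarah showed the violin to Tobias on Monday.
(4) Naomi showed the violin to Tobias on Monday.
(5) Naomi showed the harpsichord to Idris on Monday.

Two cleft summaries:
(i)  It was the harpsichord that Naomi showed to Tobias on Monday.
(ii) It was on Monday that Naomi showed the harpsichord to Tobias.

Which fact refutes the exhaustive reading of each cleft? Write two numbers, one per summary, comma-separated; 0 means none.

(i): focus "the harpsichord". Looking for Naomi as agent and Tobias as recipient and on Monday as setting with some other thing — fact (4) has the violin there. Refuted.
(ii): focus "on Monday". No fact shares Naomi as agent and the harpsichord as thing and Tobias as recipient with a different setting. 0.

4, 0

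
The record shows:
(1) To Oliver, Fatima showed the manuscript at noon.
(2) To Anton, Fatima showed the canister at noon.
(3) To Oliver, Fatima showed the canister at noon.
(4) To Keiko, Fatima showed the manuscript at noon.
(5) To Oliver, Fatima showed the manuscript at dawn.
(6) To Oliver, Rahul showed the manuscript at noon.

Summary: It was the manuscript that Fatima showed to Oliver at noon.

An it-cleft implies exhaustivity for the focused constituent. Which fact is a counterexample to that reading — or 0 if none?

Focus of the cleft: "the manuscript" (the thing). Presupposed background: agent = Fatima, recipient = Oliver, setting = at noon.
The exhaustive reading says no other thing fits that background.
But fact (3) also has agent = Fatima, recipient = Oliver, setting = at noon, with thing = the canister — so the exhaustive reading fails.

3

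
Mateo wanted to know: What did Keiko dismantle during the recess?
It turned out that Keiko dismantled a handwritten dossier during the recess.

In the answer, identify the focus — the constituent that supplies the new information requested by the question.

a handwritten dossier

The wh-word "what" asks about the direct object.
In the answer, "Keiko" and "during the recess" are given — repeated from the question.
The constituent filling the direct object gap is "a handwritten dossier"; that is the focus and would carry nuclear stress.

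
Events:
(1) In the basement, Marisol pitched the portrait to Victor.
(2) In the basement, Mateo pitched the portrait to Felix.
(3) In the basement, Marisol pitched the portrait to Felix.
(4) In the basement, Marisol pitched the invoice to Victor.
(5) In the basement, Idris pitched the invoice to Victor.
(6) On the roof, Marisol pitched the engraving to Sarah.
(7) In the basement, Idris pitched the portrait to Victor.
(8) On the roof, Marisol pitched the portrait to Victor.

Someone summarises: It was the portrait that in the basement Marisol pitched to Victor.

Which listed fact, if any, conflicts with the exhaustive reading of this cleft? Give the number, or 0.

4

Focus of the cleft: "the portrait" (the thing). Presupposed background: agent = Marisol, recipient = Victor, setting = in the basement.
The exhaustive reading says no other thing fits that background.
But fact (4) also has agent = Marisol, recipient = Victor, setting = in the basement, with thing = the invoice — so the exhaustive reading fails.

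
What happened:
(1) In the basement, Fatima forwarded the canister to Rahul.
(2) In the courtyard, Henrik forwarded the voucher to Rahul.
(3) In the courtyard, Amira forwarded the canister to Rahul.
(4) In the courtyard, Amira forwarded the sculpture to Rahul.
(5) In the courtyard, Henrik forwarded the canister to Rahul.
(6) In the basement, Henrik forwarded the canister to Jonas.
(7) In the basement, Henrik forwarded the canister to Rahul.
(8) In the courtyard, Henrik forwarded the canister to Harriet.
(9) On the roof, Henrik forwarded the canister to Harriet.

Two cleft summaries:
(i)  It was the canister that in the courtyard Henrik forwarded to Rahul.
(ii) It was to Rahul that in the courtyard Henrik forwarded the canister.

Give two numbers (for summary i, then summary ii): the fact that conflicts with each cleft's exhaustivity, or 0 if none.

2, 8

(i): focus "the canister". Looking for same agent, recipient, setting (Henrik / Rahul / in the courtyard) with some other thing — fact (2) has the voucher there. Refuted.
(ii): focus "Rahul". Looking for same agent, thing, setting (Henrik / the canister / in the courtyard) with some other recipient — fact (8) has Harriet there. Refuted.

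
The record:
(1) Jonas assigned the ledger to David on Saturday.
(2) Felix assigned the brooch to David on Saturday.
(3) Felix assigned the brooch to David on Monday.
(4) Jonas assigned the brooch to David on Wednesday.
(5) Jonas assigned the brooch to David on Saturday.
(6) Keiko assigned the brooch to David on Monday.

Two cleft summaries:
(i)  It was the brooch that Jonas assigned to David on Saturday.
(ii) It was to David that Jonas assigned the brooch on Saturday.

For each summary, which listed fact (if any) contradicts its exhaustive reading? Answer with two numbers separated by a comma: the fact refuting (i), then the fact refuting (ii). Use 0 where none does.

1, 0

(i): focus "the brooch". Looking for Jonas as agent and David as recipient and on Saturday as setting with some other thing — fact (1) has the ledger there. Refuted.
(ii): focus "David". No fact shares Jonas as agent and the brooch as thing and on Saturday as setting with a different recipient. 0.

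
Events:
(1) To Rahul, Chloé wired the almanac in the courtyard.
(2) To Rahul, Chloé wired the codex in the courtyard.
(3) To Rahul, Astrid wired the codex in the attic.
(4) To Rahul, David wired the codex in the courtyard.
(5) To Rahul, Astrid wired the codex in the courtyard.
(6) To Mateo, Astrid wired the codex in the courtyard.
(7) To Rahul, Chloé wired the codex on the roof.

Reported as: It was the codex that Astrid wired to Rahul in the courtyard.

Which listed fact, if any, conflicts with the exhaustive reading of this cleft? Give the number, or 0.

0

Focus of the cleft: "the codex" (the thing). Presupposed background: Astrid as agent and Rahul as recipient and in the courtyard as setting.
The exhaustive reading says no other thing fits that background.
Every other fact differs from the presupposition on some backgrounded slot, so none challenges the exhaustivity.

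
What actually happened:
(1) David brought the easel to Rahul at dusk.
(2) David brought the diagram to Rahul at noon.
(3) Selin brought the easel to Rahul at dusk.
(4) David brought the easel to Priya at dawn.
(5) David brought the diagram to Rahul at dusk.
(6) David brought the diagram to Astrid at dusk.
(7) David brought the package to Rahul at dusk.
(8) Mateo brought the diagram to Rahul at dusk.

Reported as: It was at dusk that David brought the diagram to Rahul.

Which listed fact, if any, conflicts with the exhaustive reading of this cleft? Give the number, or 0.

2

The cleft puts "at dusk" in focus and presupposes the open proposition with agent = David, thing = the diagram, recipient = Rahul.
The exhaustive reading says no other setting fits that background.
But fact (2) also has agent = David, thing = the diagram, recipient = Rahul, with setting = at noon — so the exhaustive reading fails.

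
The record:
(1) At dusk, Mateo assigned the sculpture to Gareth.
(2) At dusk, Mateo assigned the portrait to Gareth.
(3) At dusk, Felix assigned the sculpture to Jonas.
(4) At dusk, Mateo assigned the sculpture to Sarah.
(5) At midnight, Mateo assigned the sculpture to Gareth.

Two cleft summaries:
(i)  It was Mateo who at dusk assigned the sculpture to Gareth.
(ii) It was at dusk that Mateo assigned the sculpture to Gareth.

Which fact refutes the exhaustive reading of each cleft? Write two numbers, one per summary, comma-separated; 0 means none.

(i): focus "Mateo". No fact shares thing = the sculpture, recipient = Gareth, setting = at dusk with a different agent. 0.
(ii): focus "at dusk". Looking for agent = Mateo, thing = the sculpture, recipient = Gareth with some other setting — fact (5) has at midnight there. Refuted.

0, 5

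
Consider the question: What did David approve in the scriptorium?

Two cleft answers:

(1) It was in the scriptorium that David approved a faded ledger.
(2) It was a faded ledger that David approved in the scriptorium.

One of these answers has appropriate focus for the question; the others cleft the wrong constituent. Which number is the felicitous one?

The question word "what" targets the direct object.
Option (1) clefts "in the scriptorium" — the location, not what was asked.
Option (2) clefts "a faded ledger" — that matches what the question asks about.
So the congruent reply is (2).

2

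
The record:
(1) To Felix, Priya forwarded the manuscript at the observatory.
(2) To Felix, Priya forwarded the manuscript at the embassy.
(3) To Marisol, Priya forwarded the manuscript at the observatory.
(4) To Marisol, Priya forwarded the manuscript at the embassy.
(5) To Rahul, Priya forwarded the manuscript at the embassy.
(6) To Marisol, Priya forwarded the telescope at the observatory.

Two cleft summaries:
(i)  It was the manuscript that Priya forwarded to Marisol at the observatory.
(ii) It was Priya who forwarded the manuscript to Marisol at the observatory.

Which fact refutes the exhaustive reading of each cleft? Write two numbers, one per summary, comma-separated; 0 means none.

(i): focus "the manuscript". Looking for agent = Priya, recipient = Marisol, setting = at the observatory with some other thing — fact (6) has the telescope there. Refuted.
(ii): focus "Priya". No fact shares thing = the manuscript, recipient = Marisol, setting = at the observatory with a different agent. 0.

6, 0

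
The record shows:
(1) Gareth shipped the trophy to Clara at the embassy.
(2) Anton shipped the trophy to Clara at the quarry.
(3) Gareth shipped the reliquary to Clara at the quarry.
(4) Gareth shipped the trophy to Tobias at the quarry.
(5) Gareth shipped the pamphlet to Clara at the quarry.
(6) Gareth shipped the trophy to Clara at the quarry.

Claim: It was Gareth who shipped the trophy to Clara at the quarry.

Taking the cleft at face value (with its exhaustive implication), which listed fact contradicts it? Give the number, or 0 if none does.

2

The cleft puts "Gareth" in focus and presupposes the open proposition with same thing, recipient, setting (the trophy / Clara / at the quarry).
Exhaustivity: Gareth is the only agent satisfying that background.
Fact (2) shares the background but with agent = Anton; exhaustivity is violated.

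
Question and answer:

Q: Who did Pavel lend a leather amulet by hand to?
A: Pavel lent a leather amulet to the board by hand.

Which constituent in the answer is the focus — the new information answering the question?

to the board

The wh-word "who" asks about the recipient.
In the answer, "Pavel", "a leather amulet" and "by hand" are given — repeated from the question.
The constituent filling the recipient gap is "to the board"; that is the focus and would carry nuclear stress.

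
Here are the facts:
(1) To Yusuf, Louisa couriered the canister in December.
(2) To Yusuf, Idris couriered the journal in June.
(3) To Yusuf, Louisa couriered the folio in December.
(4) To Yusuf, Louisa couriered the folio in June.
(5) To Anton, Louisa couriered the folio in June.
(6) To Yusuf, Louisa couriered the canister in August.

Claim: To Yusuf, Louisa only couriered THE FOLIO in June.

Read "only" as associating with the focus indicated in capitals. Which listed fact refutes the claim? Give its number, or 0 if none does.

0

Focus (in capitals) is "the folio" — the thing. "Only" excludes alternative things while holding fixed agent = Louisa, recipient = Yusuf, setting = in June.
No fact matches agent = Louisa, recipient = Yusuf, setting = in June with a different thing — every other fact differs on at least one backgrounded slot. So no fact refutes it.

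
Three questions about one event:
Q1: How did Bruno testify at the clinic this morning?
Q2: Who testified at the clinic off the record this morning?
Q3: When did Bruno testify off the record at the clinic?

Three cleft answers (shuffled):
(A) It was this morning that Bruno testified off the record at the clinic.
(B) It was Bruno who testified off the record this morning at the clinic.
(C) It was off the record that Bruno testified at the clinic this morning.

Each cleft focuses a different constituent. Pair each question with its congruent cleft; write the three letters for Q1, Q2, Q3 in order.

Q1 asks about the manner; cleft (C) focuses "off the record", which is the manner — so Q1 → C.
Q2 asks about the subject (agent); cleft (B) focuses "Bruno", which is the subject (agent) — so Q2 → B.
Q3 asks about the time; cleft (A) focuses "this morning", which is the time — so Q3 → A.
Mapping: Q1→C, Q2→B, Q3→A.

CBA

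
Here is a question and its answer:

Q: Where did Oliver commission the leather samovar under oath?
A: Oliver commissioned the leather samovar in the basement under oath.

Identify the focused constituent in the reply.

The wh-word "where" asks about the location.
In the answer, "Oliver", "the leather samovar" and "under oath" are given — repeated from the question.
The constituent filling the location gap is "in the basement"; that is the focus and would carry nuclear stress.

in the basement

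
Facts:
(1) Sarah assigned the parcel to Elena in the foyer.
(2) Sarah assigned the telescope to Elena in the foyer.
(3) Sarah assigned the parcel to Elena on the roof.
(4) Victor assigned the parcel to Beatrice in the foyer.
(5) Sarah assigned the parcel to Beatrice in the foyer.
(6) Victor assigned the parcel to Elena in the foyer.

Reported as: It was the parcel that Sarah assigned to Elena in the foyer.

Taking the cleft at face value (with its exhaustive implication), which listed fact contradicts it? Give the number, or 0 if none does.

Focus of the cleft: "the parcel" (the thing). Presupposed background: same agent, recipient, setting (Sarah / Elena / in the foyer).
The exhaustive reading says no other thing fits that background.
But fact (2) also has same agent, recipient, setting (Sarah / Elena / in the foyer), with thing = the telescope — so the exhaustive reading fails.

2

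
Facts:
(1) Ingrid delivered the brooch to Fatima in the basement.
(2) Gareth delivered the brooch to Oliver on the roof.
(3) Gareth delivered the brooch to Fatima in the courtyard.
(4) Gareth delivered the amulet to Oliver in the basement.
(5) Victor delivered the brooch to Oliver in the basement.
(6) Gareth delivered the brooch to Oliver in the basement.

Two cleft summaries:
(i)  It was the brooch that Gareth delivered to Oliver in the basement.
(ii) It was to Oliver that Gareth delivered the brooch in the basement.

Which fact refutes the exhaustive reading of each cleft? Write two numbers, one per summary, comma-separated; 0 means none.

Summary (i) focuses "the brooch" (the thing); background Gareth as agent and Oliver as recipient and in the basement as setting. Fact (4) matches that background with thing = the amulet — refutes (i).
Summary (ii) focuses "Oliver" (the recipient); background Gareth as agent and the brooch as thing and in the basement as setting. No fact matches that background with a different recipient, so 0.

4, 0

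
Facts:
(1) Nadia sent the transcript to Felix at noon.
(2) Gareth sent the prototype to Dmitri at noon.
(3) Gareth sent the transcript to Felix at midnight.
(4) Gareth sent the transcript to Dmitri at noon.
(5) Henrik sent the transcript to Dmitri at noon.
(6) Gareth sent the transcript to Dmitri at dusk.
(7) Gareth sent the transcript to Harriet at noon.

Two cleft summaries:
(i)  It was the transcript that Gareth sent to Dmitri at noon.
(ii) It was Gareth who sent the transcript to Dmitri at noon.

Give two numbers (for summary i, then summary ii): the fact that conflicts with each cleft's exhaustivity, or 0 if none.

2, 5

(i): focus "the transcript". Looking for agent = Gareth, recipient = Dmitri, setting = at noon with some other thing — fact (2) has the prototype there. Refuted.
(ii): focus "Gareth". Looking for thing = the transcript, recipient = Dmitri, setting = at noon with some other agent — fact (5) has Henrik there. Refuted.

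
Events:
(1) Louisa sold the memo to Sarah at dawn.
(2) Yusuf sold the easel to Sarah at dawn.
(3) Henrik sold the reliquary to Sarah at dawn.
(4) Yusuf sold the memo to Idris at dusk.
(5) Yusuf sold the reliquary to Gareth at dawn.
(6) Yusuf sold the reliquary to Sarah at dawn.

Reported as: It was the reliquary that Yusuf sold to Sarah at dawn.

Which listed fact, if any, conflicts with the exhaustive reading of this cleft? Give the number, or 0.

The cleft puts "the reliquary" in focus and presupposes the open proposition with Yusuf as agent and Sarah as recipient and at dawn as setting.
Exhaustivity: the reliquary is the only thing satisfying that background.
But fact (2) also has Yusuf as agent and Sarah as recipient and at dawn as setting, with thing = the easel — so the exhaustive reading fails.

2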